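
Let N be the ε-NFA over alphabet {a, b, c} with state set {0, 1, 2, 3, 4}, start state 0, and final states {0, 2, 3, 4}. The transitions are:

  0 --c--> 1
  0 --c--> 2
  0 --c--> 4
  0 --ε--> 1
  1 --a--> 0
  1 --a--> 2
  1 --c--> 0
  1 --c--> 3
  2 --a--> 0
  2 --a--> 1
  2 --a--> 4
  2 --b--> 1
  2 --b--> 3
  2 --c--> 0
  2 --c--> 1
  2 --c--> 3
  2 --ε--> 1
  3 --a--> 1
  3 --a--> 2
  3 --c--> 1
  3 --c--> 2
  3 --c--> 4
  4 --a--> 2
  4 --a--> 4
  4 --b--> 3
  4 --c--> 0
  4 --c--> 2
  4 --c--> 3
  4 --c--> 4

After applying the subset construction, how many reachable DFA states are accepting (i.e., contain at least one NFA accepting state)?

5

Start state of the DFA: {0, 1} (ε-closure of the NFA start).
{0, 1} --a--> {0, 1, 2}  [new]
{0, 1} --b--> ∅  [new]
{0, 1} --c--> {0, 1, 2, 3, 4}  [new]
{0, 1, 2} --a--> {0, 1, 2, 4}  [new]
{0, 1, 2} --b--> {1, 3}  [new]
{0, 1, 2} --c--> {0, 1, 2, 3, 4}  [seen]
∅ --a--> ∅  [seen]
∅ --b--> ∅  [seen]
∅ --c--> ∅  [seen]
{0, 1, 2, 3, 4} --a--> {0, 1, 2, 4}  [seen]
{0, 1, 2, 3, 4} --b--> {1, 3}  [seen]
{0, 1, 2, 3, 4} --c--> {0, 1, 2, 3, 4}  [seen]
{0, 1, 2, 4} --a--> {0, 1, 2, 4}  [seen]
{0, 1, 2, 4} --b--> {1, 3}  [seen]
{0, 1, 2, 4} --c--> {0, 1, 2, 3, 4}  [seen]
{1, 3} --a--> {0, 1, 2}  [seen]
{1, 3} --b--> ∅  [seen]
{1, 3} --c--> {0, 1, 2, 3, 4}  [seen]
Reachable DFA states: {0, 1}, {0, 1, 2}, ∅, {0, 1, 2, 3, 4}, {0, 1, 2, 4}, {1, 3}.
Accepting DFA states (contain an NFA accepting state): {0, 1}, {0, 1, 2}, {0, 1, 2, 3, 4}, {0, 1, 2, 4}, {1, 3}.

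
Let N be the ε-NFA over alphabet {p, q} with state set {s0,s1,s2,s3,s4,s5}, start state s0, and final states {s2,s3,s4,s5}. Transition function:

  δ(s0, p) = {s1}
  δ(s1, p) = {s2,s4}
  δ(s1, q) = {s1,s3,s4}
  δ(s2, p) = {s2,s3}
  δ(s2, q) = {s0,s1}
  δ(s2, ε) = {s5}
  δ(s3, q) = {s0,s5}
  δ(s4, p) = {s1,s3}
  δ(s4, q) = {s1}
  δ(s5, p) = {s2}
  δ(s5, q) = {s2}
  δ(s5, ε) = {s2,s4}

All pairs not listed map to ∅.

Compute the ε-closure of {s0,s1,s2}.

{s0,s1,s2,s4,s5}

Begin with {s0,s1,s2}.
s2 →ε {s5}; add s5.
s5 →ε {s2,s4}; add s4.
ε-closure = {s0,s1,s2,s4,s5}.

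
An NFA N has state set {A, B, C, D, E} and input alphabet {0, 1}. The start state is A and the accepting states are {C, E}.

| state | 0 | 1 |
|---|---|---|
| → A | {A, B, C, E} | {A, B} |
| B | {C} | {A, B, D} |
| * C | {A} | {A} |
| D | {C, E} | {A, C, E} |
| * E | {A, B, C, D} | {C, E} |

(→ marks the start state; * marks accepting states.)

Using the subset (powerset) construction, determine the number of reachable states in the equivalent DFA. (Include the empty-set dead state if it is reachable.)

Start state of the DFA: {A}.
{A} --0--> {A, B, C, E}  [new]
{A} --1--> {A, B}  [new]
{A, B, C, E} --0--> {A, B, C, D, E}  [new]
{A, B, C, E} --1--> {A, B, C, D, E}  [seen]
{A, B} --0--> {A, B, C, E}  [seen]
{A, B} --1--> {A, B, D}  [new]
{A, B, C, D, E} --0--> {A, B, C, D, E}  [seen]
{A, B, C, D, E} --1--> {A, B, C, D, E}  [seen]
{A, B, D} --0--> {A, B, C, E}  [seen]
{A, B, D} --1--> {A, B, C, D, E}  [seen]
Reachable DFA states: {A}, {A, B, C, E}, {A, B}, {A, B, C, D, E}, {A, B, D}.

5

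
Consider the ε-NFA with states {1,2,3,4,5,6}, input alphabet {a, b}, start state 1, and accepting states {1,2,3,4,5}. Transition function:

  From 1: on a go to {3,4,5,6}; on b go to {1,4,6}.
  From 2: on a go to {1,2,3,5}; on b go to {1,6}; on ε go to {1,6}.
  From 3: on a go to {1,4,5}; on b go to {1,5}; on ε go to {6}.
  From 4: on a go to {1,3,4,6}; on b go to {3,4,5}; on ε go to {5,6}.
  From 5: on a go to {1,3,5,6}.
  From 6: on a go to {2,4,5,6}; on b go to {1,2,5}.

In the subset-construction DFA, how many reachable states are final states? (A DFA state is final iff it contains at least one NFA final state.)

Start state of the DFA: {1} (ε-closure of the NFA start).
{1} --a--> {3,4,5,6}  [new]
{1} --b--> {1,4,5,6}  [new]
{3,4,5,6} --a--> {1,2,3,4,5,6}  [new]
{3,4,5,6} --b--> {1,2,3,4,5,6}  [seen]
{1,4,5,6} --a--> {1,2,3,4,5,6}  [seen]
{1,4,5,6} --b--> {1,2,3,4,5,6}  [seen]
{1,2,3,4,5,6} --a--> {1,2,3,4,5,6}  [seen]
{1,2,3,4,5,6} --b--> {1,2,3,4,5,6}  [seen]
Reachable DFA states: {1}, {3,4,5,6}, {1,4,5,6}, {1,2,3,4,5,6}.
Accepting DFA states (contain an NFA accepting state): {1}, {3,4,5,6}, {1,4,5,6}, {1,2,3,4,5,6}.

4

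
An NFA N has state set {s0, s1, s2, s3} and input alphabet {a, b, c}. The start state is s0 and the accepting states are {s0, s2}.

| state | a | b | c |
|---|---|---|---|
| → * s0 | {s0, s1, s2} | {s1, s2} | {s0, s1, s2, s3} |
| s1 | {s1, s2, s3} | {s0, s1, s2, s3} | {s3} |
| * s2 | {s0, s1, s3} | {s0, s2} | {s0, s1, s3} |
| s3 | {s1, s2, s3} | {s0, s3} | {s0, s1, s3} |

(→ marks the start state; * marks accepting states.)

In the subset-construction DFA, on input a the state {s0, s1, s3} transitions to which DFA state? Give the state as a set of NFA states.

{s0, s1, s2, s3}

δ(s0,a) = {s0, s1, s2}; δ(s1,a) = {s1, s2, s3}; δ(s3,a) = {s1, s2, s3}.
Union: {s0, s1, s2, s3}.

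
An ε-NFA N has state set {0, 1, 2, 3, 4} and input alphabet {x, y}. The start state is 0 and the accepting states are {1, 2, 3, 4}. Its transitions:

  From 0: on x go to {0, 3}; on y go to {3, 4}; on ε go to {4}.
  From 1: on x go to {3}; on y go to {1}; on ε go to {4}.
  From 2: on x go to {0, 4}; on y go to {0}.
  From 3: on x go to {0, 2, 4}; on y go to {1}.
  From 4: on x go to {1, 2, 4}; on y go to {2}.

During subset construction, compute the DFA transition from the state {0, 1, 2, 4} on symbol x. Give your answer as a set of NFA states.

δ(0,x) = {0, 3}; δ(1,x) = {3}; δ(2,x) = {0, 4}; δ(4,x) = {1, 2, 4}.
Union: {0, 1, 2, 3, 4}.

{0, 1, 2, 3, 4}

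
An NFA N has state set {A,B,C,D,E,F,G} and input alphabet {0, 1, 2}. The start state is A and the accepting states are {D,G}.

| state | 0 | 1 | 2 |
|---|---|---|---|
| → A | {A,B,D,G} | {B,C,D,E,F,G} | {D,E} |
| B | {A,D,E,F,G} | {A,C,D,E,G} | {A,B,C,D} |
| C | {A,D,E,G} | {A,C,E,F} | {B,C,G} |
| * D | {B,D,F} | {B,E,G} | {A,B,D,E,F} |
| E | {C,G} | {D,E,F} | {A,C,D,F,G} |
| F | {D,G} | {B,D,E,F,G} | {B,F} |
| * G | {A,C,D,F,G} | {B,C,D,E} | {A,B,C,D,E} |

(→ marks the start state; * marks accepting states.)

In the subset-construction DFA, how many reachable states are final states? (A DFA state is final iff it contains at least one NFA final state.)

7

Start state of the DFA: {A}.
{A} --0--> {A,B,D,G}  [new]
{A} --1--> {B,C,D,E,F,G}  [new]
{A} --2--> {D,E}  [new]
{A,B,D,G} --0--> {A,B,C,D,E,F,G}  [new]
{A,B,D,G} --1--> {A,B,C,D,E,F,G}  [seen]
{A,B,D,G} --2--> {A,B,C,D,E,F}  [new]
{B,C,D,E,F,G} --0--> {A,B,C,D,E,F,G}  [seen]
{B,C,D,E,F,G} --1--> {A,B,C,D,E,F,G}  [seen]
{B,C,D,E,F,G} --2--> {A,B,C,D,E,F,G}  [seen]
{D,E} --0--> {B,C,D,F,G}  [new]
{D,E} --1--> {B,D,E,F,G}  [new]
{D,E} --2--> {A,B,C,D,E,F,G}  [seen]
{A,B,C,D,E,F,G} --0--> {A,B,C,D,E,F,G}  [seen]
{A,B,C,D,E,F,G} --1--> {A,B,C,D,E,F,G}  [seen]
{A,B,C,D,E,F,G} --2--> {A,B,C,D,E,F,G}  [seen]
{A,B,C,D,E,F} --0--> {A,B,C,D,E,F,G}  [seen]
{A,B,C,D,E,F} --1--> {A,B,C,D,E,F,G}  [seen]
{A,B,C,D,E,F} --2--> {A,B,C,D,E,F,G}  [seen]
{B,C,D,F,G} --0--> {A,B,C,D,E,F,G}  [seen]
{B,C,D,F,G} --1--> {A,B,C,D,E,F,G}  [seen]
{B,C,D,F,G} --2--> {A,B,C,D,E,F,G}  [seen]
{B,D,E,F,G} --0--> {A,B,C,D,E,F,G}  [seen]
{B,D,E,F,G} --1--> {A,B,C,D,E,F,G}  [seen]
{B,D,E,F,G} --2--> {A,B,C,D,E,F,G}  [seen]
Reachable DFA states: {A}, {A,B,D,G}, {B,C,D,E,F,G}, {D,E}, {A,B,C,D,E,F,G}, {A,B,C,D,E,F}, {B,C,D,F,G}, {B,D,E,F,G}.
Accepting DFA states (contain an NFA accepting state): {A,B,D,G}, {B,C,D,E,F,G}, {D,E}, {A,B,C,D,E,F,G}, {A,B,C,D,E,F}, {B,C,D,F,G}, {B,D,E,F,G}.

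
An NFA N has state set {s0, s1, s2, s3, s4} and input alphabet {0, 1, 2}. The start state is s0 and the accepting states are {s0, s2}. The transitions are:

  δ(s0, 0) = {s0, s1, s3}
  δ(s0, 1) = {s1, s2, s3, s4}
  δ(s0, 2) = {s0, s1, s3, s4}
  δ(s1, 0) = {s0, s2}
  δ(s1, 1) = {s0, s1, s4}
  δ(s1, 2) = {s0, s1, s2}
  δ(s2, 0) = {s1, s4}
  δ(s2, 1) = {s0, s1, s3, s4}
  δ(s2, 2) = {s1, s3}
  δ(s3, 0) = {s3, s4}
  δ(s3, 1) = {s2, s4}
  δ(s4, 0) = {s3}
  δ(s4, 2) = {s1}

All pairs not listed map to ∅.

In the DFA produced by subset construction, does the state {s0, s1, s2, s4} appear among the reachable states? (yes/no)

no

Start state of the DFA: {s0}.
{s0} --0--> {s0, s1, s3}  [new]
{s0} --1--> {s1, s2, s3, s4}  [new]
{s0} --2--> {s0, s1, s3, s4}  [new]
{s0, s1, s3} --0--> {s0, s1, s2, s3, s4}  [new]
{s0, s1, s3} --1--> {s0, s1, s2, s3, s4}  [seen]
{s0, s1, s3} --2--> {s0, s1, s2, s3, s4}  [seen]
{s1, s2, s3, s4} --0--> {s0, s1, s2, s3, s4}  [seen]
{s1, s2, s3, s4} --1--> {s0, s1, s2, s3, s4}  [seen]
{s1, s2, s3, s4} --2--> {s0, s1, s2, s3}  [new]
{s0, s1, s3, s4} --0--> {s0, s1, s2, s3, s4}  [seen]
{s0, s1, s3, s4} --1--> {s0, s1, s2, s3, s4}  [seen]
{s0, s1, s3, s4} --2--> {s0, s1, s2, s3, s4}  [seen]
{s0, s1, s2, s3, s4} --0--> {s0, s1, s2, s3, s4}  [seen]
{s0, s1, s2, s3, s4} --1--> {s0, s1, s2, s3, s4}  [seen]
{s0, s1, s2, s3, s4} --2--> {s0, s1, s2, s3, s4}  [seen]
{s0, s1, s2, s3} --0--> {s0, s1, s2, s3, s4}  [seen]
{s0, s1, s2, s3} --1--> {s0, s1, s2, s3, s4}  [seen]
{s0, s1, s2, s3} --2--> {s0, s1, s2, s3, s4}  [seen]
Reachable DFA states: {s0}, {s0, s1, s3}, {s1, s2, s3, s4}, {s0, s1, s3, s4}, {s0, s1, s2, s3, s4}, {s0, s1, s2, s3}.
{s0, s1, s2, s4} is not among them.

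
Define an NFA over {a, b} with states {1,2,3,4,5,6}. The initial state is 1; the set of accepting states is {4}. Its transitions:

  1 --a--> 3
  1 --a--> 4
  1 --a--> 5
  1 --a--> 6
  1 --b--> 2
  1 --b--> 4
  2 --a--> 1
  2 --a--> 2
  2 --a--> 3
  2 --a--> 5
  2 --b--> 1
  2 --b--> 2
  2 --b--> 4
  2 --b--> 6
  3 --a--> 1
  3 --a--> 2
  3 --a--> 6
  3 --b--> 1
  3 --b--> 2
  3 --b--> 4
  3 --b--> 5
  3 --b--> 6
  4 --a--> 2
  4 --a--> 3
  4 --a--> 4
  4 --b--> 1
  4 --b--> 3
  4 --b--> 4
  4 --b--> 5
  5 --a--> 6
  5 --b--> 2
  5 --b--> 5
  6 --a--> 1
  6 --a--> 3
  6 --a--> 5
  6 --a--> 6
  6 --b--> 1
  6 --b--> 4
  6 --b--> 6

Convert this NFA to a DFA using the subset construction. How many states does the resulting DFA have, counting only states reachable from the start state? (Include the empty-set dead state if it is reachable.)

5

Start state of the DFA: {1}.
{1} --a--> {3,4,5,6}  [new]
{1} --b--> {2,4}  [new]
{3,4,5,6} --a--> {1,2,3,4,5,6}  [new]
{3,4,5,6} --b--> {1,2,3,4,5,6}  [seen]
{2,4} --a--> {1,2,3,4,5}  [new]
{2,4} --b--> {1,2,3,4,5,6}  [seen]
{1,2,3,4,5,6} --a--> {1,2,3,4,5,6}  [seen]
{1,2,3,4,5,6} --b--> {1,2,3,4,5,6}  [seen]
{1,2,3,4,5} --a--> {1,2,3,4,5,6}  [seen]
{1,2,3,4,5} --b--> {1,2,3,4,5,6}  [seen]
Reachable DFA states: {1}, {3,4,5,6}, {2,4}, {1,2,3,4,5,6}, {1,2,3,4,5}.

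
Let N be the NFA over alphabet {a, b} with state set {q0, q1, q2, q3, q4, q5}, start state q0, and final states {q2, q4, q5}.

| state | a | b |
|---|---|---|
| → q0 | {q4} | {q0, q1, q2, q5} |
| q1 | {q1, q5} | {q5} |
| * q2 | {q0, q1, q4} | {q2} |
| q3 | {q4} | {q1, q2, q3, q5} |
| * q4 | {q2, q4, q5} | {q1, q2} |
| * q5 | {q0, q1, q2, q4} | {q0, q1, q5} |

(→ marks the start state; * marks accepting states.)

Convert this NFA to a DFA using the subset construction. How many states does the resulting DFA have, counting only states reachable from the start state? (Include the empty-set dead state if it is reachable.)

9

Start state of the DFA: {q0}.
{q0} --a--> {q4}  [new]
{q0} --b--> {q0, q1, q2, q5}  [new]
{q4} --a--> {q2, q4, q5}  [new]
{q4} --b--> {q1, q2}  [new]
{q0, q1, q2, q5} --a--> {q0, q1, q2, q4, q5}  [new]
{q0, q1, q2, q5} --b--> {q0, q1, q2, q5}  [seen]
{q2, q4, q5} --a--> {q0, q1, q2, q4, q5}  [seen]
{q2, q4, q5} --b--> {q0, q1, q2, q5}  [seen]
{q1, q2} --a--> {q0, q1, q4, q5}  [new]
{q1, q2} --b--> {q2, q5}  [new]
{q0, q1, q2, q4, q5} --a--> {q0, q1, q2, q4, q5}  [seen]
{q0, q1, q2, q4, q5} --b--> {q0, q1, q2, q5}  [seen]
{q0, q1, q4, q5} --a--> {q0, q1, q2, q4, q5}  [seen]
{q0, q1, q4, q5} --b--> {q0, q1, q2, q5}  [seen]
{q2, q5} --a--> {q0, q1, q2, q4}  [new]
{q2, q5} --b--> {q0, q1, q2, q5}  [seen]
{q0, q1, q2, q4} --a--> {q0, q1, q2, q4, q5}  [seen]
{q0, q1, q2, q4} --b--> {q0, q1, q2, q5}  [seen]
Reachable DFA states: {q0}, {q4}, {q0, q1, q2, q5}, {q2, q4, q5}, {q1, q2}, {q0, q1, q2, q4, q5}, {q0, q1, q4, q5}, {q2, q5}, {q0, q1, q2, q4}.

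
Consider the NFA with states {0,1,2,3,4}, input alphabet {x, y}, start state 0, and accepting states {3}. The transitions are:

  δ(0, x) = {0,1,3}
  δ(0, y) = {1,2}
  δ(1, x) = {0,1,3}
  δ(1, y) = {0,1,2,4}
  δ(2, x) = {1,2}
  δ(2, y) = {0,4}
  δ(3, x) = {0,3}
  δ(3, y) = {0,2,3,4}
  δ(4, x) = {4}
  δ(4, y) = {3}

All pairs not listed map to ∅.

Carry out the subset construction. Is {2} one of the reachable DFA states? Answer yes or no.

Start state of the DFA: {0}.
{0} --x--> {0,1,3}  [new]
{0} --y--> {1,2}  [new]
{0,1,3} --x--> {0,1,3}  [seen]
{0,1,3} --y--> {0,1,2,3,4}  [new]
{1,2} --x--> {0,1,2,3}  [new]
{1,2} --y--> {0,1,2,4}  [new]
{0,1,2,3,4} --x--> {0,1,2,3,4}  [seen]
{0,1,2,3,4} --y--> {0,1,2,3,4}  [seen]
{0,1,2,3} --x--> {0,1,2,3}  [seen]
{0,1,2,3} --y--> {0,1,2,3,4}  [seen]
{0,1,2,4} --x--> {0,1,2,3,4}  [seen]
{0,1,2,4} --y--> {0,1,2,3,4}  [seen]
Reachable DFA states: {0}, {0,1,3}, {1,2}, {0,1,2,3,4}, {0,1,2,3}, {0,1,2,4}.
{2} is not among them.

no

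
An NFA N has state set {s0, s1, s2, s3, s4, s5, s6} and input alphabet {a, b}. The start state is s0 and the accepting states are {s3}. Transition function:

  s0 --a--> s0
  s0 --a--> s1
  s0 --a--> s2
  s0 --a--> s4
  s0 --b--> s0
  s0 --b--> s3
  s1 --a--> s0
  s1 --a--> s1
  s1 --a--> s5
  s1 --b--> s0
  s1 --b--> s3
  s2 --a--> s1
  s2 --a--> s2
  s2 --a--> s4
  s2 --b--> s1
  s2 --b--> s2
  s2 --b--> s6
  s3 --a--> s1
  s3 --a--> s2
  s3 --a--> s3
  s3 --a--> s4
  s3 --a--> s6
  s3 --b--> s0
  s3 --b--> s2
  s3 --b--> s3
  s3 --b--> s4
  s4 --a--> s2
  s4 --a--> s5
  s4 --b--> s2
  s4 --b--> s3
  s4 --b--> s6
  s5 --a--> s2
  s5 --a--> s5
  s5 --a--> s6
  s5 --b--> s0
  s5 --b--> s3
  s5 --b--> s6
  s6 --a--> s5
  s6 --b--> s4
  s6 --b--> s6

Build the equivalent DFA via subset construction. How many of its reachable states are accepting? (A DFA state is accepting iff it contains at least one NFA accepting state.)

5

Start state of the DFA: {s0}.
{s0} --a--> {s0, s1, s2, s4}  [new]
{s0} --b--> {s0, s3}  [new]
{s0, s1, s2, s4} --a--> {s0, s1, s2, s4, s5}  [new]
{s0, s1, s2, s4} --b--> {s0, s1, s2, s3, s6}  [new]
{s0, s3} --a--> {s0, s1, s2, s3, s4, s6}  [new]
{s0, s3} --b--> {s0, s2, s3, s4}  [new]
{s0, s1, s2, s4, s5} --a--> {s0, s1, s2, s4, s5, s6}  [new]
{s0, s1, s2, s4, s5} --b--> {s0, s1, s2, s3, s6}  [seen]
{s0, s1, s2, s3, s6} --a--> {s0, s1, s2, s3, s4, s5, s6}  [new]
{s0, s1, s2, s3, s6} --b--> {s0, s1, s2, s3, s4, s6}  [seen]
{s0, s1, s2, s3, s4, s6} --a--> {s0, s1, s2, s3, s4, s5, s6}  [seen]
{s0, s1, s2, s3, s4, s6} --b--> {s0, s1, s2, s3, s4, s6}  [seen]
{s0, s2, s3, s4} --a--> {s0, s1, s2, s3, s4, s5, s6}  [seen]
{s0, s2, s3, s4} --b--> {s0, s1, s2, s3, s4, s6}  [seen]
{s0, s1, s2, s4, s5, s6} --a--> {s0, s1, s2, s4, s5, s6}  [seen]
{s0, s1, s2, s4, s5, s6} --b--> {s0, s1, s2, s3, s4, s6}  [seen]
{s0, s1, s2, s3, s4, s5, s6} --a--> {s0, s1, s2, s3, s4, s5, s6}  [seen]
{s0, s1, s2, s3, s4, s5, s6} --b--> {s0, s1, s2, s3, s4, s6}  [seen]
Reachable DFA states: {s0}, {s0, s1, s2, s4}, {s0, s3}, {s0, s1, s2, s4, s5}, {s0, s1, s2, s3, s6}, {s0, s1, s2, s3, s4, s6}, {s0, s2, s3, s4}, {s0, s1, s2, s4, s5, s6}, {s0, s1, s2, s3, s4, s5, s6}.
Accepting DFA states (contain an NFA accepting state): {s0, s3}, {s0, s1, s2, s3, s6}, {s0, s1, s2, s3, s4, s6}, {s0, s2, s3, s4}, {s0, s1, s2, s3, s4, s5, s6}.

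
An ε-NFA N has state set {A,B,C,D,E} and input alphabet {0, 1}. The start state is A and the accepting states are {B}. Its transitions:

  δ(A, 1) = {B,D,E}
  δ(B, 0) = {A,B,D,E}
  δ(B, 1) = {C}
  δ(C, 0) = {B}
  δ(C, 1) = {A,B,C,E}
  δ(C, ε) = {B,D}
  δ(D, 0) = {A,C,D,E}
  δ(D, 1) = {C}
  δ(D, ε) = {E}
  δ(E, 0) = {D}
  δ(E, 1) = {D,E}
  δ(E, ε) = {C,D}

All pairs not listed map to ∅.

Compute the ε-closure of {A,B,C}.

Begin with {A,B,C}.
C →ε {B,D}; add D.
D →ε {E}; add E.
ε-closure = {A,B,C,D,E}.

{A,B,C,D,E}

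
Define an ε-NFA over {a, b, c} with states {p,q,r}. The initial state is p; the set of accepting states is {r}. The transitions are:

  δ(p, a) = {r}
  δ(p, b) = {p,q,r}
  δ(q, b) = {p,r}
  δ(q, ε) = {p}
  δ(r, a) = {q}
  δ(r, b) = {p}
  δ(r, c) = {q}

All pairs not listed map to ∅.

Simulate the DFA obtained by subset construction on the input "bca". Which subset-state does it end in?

Start: {p}.
δ(p,b) = {p,q,r}.
Union: {p,q,r}.
After b: {p,q,r}.
δ(p,c) = ∅; δ(q,c) = ∅; δ(r,c) = {q}.
Union: {q}.
ε-closure gives {p,q}.
After c: {p,q}.
δ(p,a) = {r}; δ(q,a) = ∅.
Union: {r}.
After a: {r}.

{r}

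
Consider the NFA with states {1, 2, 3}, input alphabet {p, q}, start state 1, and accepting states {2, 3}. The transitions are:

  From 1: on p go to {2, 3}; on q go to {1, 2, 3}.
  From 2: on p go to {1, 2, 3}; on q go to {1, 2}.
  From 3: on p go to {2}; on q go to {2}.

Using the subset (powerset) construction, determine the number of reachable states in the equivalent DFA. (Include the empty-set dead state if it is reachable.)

4

Start state of the DFA: {1}.
{1} --p--> {2, 3}  [new]
{1} --q--> {1, 2, 3}  [new]
{2, 3} --p--> {1, 2, 3}  [seen]
{2, 3} --q--> {1, 2}  [new]
{1, 2, 3} --p--> {1, 2, 3}  [seen]
{1, 2, 3} --q--> {1, 2, 3}  [seen]
{1, 2} --p--> {1, 2, 3}  [seen]
{1, 2} --q--> {1, 2, 3}  [seen]
Reachable DFA states: {1}, {2, 3}, {1, 2, 3}, {1, 2}.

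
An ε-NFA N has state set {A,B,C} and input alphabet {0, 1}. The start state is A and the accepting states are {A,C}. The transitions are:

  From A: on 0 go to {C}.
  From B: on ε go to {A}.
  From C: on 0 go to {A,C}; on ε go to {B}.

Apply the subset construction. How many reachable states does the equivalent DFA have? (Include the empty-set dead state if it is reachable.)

Start state of the DFA: {A} (ε-closure of the NFA start).
{A} --0--> {A,B,C}  [new]
{A} --1--> ∅  [new]
{A,B,C} --0--> {A,B,C}  [seen]
{A,B,C} --1--> ∅  [seen]
∅ --0--> ∅  [seen]
∅ --1--> ∅  [seen]
Reachable DFA states: {A}, {A,B,C}, ∅.

3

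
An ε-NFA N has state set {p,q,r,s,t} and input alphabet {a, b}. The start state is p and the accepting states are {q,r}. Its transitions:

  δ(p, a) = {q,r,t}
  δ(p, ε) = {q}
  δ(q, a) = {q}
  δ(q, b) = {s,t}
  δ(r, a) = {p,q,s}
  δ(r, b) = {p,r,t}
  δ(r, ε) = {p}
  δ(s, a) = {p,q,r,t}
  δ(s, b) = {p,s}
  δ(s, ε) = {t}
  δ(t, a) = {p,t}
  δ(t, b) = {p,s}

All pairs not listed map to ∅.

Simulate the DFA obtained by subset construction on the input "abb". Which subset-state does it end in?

{p,q,r,s,t}

Start: {p,q}.
δ(p,a) = {q,r,t}; δ(q,a) = {q}.
Union: {q,r,t}.
ε-closure gives {p,q,r,t}.
After a: {p,q,r,t}.
δ(p,b) = ∅; δ(q,b) = {s,t}; δ(r,b) = {p,r,t}; δ(t,b) = {p,s}.
Union: {p,r,s,t}.
ε-closure gives {p,q,r,s,t}.
After b: {p,q,r,s,t}.
δ(p,b) = ∅; δ(q,b) = {s,t}; δ(r,b) = {p,r,t}; δ(s,b) = {p,s}; δ(t,b) = {p,s}.
Union: {p,r,s,t}.
ε-closure gives {p,q,r,s,t}.
After b: {p,q,r,s,t}.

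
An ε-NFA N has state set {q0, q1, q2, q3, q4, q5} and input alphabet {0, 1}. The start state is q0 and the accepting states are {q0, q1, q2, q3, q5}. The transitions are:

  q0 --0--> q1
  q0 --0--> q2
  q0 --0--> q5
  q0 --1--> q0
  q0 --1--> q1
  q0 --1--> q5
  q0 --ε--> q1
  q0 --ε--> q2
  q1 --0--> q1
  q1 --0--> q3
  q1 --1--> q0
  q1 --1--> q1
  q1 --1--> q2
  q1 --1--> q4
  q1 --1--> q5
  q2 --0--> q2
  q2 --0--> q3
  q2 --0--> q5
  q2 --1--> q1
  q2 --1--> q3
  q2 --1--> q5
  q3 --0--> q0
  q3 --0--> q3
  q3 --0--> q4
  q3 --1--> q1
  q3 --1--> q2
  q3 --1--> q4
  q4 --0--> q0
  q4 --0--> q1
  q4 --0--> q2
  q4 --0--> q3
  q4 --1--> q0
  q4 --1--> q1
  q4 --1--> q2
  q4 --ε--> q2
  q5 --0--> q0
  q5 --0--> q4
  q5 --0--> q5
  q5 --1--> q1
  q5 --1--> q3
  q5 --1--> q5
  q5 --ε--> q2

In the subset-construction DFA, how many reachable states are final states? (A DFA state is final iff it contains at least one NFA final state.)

3

Start state of the DFA: {q0, q1, q2} (ε-closure of the NFA start).
{q0, q1, q2} --0--> {q1, q2, q3, q5}  [new]
{q0, q1, q2} --1--> {q0, q1, q2, q3, q4, q5}  [new]
{q1, q2, q3, q5} --0--> {q0, q1, q2, q3, q4, q5}  [seen]
{q1, q2, q3, q5} --1--> {q0, q1, q2, q3, q4, q5}  [seen]
{q0, q1, q2, q3, q4, q5} --0--> {q0, q1, q2, q3, q4, q5}  [seen]
{q0, q1, q2, q3, q4, q5} --1--> {q0, q1, q2, q3, q4, q5}  [seen]
Reachable DFA states: {q0, q1, q2}, {q1, q2, q3, q5}, {q0, q1, q2, q3, q4, q5}.
Accepting DFA states (contain an NFA accepting state): {q0, q1, q2}, {q1, q2, q3, q5}, {q0, q1, q2, q3, q4, q5}.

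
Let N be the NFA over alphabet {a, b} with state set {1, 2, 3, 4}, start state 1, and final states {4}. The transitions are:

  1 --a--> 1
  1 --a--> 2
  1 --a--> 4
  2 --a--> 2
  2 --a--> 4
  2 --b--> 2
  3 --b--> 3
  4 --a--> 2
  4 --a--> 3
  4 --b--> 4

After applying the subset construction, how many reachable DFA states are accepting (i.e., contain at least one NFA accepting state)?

Start state of the DFA: {1}.
{1} --a--> {1, 2, 4}  [new]
{1} --b--> ∅  [new]
{1, 2, 4} --a--> {1, 2, 3, 4}  [new]
{1, 2, 4} --b--> {2, 4}  [new]
∅ --a--> ∅  [seen]
∅ --b--> ∅  [seen]
{1, 2, 3, 4} --a--> {1, 2, 3, 4}  [seen]
{1, 2, 3, 4} --b--> {2, 3, 4}  [new]
{2, 4} --a--> {2, 3, 4}  [seen]
{2, 4} --b--> {2, 4}  [seen]
{2, 3, 4} --a--> {2, 3, 4}  [seen]
{2, 3, 4} --b--> {2, 3, 4}  [seen]
Reachable DFA states: {1}, {1, 2, 4}, ∅, {1, 2, 3, 4}, {2, 4}, {2, 3, 4}.
Accepting DFA states (contain an NFA accepting state): {1, 2, 4}, {1, 2, 3, 4}, {2, 4}, {2, 3, 4}.

4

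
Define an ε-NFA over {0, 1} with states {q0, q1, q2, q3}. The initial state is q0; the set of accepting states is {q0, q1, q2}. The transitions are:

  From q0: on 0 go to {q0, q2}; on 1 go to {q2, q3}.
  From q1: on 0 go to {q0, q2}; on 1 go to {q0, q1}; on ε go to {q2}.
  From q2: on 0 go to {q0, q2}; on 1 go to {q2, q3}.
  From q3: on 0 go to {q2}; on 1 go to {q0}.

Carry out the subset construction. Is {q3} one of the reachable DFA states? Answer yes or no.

Start state of the DFA: {q0} (ε-closure of the NFA start).
{q0} --0--> {q0, q2}  [new]
{q0} --1--> {q2, q3}  [new]
{q0, q2} --0--> {q0, q2}  [seen]
{q0, q2} --1--> {q2, q3}  [seen]
{q2, q3} --0--> {q0, q2}  [seen]
{q2, q3} --1--> {q0, q2, q3}  [new]
{q0, q2, q3} --0--> {q0, q2}  [seen]
{q0, q2, q3} --1--> {q0, q2, q3}  [seen]
Reachable DFA states: {q0}, {q0, q2}, {q2, q3}, {q0, q2, q3}.
{q3} is not among them.

no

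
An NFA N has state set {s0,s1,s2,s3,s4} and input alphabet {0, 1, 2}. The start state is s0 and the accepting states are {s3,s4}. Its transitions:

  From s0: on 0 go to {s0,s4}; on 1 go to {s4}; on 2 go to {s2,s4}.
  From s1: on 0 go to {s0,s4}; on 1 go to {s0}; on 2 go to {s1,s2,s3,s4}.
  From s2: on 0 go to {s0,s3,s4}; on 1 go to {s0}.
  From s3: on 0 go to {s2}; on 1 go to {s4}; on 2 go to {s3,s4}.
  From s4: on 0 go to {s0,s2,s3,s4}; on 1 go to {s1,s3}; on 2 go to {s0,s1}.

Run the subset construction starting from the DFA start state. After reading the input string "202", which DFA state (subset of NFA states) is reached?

Start: {s0}.
δ(s0,2) = {s2,s4}.
Union: {s2,s4}.
After 2: {s2,s4}.
δ(s2,0) = {s0,s3,s4}; δ(s4,0) = {s0,s2,s3,s4}.
Union: {s0,s2,s3,s4}.
After 0: {s0,s2,s3,s4}.
δ(s0,2) = {s2,s4}; δ(s2,2) = ∅; δ(s3,2) = {s3,s4}; δ(s4,2) = {s0,s1}.
Union: {s0,s1,s2,s3,s4}.
After 2: {s0,s1,s2,s3,s4}.

{s0,s1,s2,s3,s4}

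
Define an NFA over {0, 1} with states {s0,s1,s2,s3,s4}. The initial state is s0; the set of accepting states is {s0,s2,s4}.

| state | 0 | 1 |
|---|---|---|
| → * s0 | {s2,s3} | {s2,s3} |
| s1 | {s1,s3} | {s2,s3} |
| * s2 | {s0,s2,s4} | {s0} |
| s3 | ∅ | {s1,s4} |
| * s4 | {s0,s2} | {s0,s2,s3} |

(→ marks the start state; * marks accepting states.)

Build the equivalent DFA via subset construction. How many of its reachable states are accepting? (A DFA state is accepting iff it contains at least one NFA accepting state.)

8

Start state of the DFA: {s0}.
{s0} --0--> {s2,s3}  [new]
{s0} --1--> {s2,s3}  [seen]
{s2,s3} --0--> {s0,s2,s4}  [new]
{s2,s3} --1--> {s0,s1,s4}  [new]
{s0,s2,s4} --0--> {s0,s2,s3,s4}  [new]
{s0,s2,s4} --1--> {s0,s2,s3}  [new]
{s0,s1,s4} --0--> {s0,s1,s2,s3}  [new]
{s0,s1,s4} --1--> {s0,s2,s3}  [seen]
{s0,s2,s3,s4} --0--> {s0,s2,s3,s4}  [seen]
{s0,s2,s3,s4} --1--> {s0,s1,s2,s3,s4}  [new]
{s0,s2,s3} --0--> {s0,s2,s3,s4}  [seen]
{s0,s2,s3} --1--> {s0,s1,s2,s3,s4}  [seen]
{s0,s1,s2,s3} --0--> {s0,s1,s2,s3,s4}  [seen]
{s0,s1,s2,s3} --1--> {s0,s1,s2,s3,s4}  [seen]
{s0,s1,s2,s3,s4} --0--> {s0,s1,s2,s3,s4}  [seen]
{s0,s1,s2,s3,s4} --1--> {s0,s1,s2,s3,s4}  [seen]
Reachable DFA states: {s0}, {s2,s3}, {s0,s2,s4}, {s0,s1,s4}, {s0,s2,s3,s4}, {s0,s2,s3}, {s0,s1,s2,s3}, {s0,s1,s2,s3,s4}.
Accepting DFA states (contain an NFA accepting state): {s0}, {s2,s3}, {s0,s2,s4}, {s0,s1,s4}, {s0,s2,s3,s4}, {s0,s2,s3}, {s0,s1,s2,s3}, {s0,s1,s2,s3,s4}.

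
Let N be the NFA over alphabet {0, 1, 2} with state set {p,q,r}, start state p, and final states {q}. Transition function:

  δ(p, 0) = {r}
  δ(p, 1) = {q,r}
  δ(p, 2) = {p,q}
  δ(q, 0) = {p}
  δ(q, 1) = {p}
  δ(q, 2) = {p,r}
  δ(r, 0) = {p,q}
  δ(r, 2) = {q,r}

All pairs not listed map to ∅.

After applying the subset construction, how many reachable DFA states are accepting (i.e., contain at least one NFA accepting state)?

Start state of the DFA: {p}.
{p} --0--> {r}  [new]
{p} --1--> {q,r}  [new]
{p} --2--> {p,q}  [new]
{r} --0--> {p,q}  [seen]
{r} --1--> ∅  [new]
{r} --2--> {q,r}  [seen]
{q,r} --0--> {p,q}  [seen]
{q,r} --1--> {p}  [seen]
{q,r} --2--> {p,q,r}  [new]
{p,q} --0--> {p,r}  [new]
{p,q} --1--> {p,q,r}  [seen]
{p,q} --2--> {p,q,r}  [seen]
∅ --0--> ∅  [seen]
∅ --1--> ∅  [seen]
∅ --2--> ∅  [seen]
{p,q,r} --0--> {p,q,r}  [seen]
{p,q,r} --1--> {p,q,r}  [seen]
{p,q,r} --2--> {p,q,r}  [seen]
{p,r} --0--> {p,q,r}  [seen]
{p,r} --1--> {q,r}  [seen]
{p,r} --2--> {p,q,r}  [seen]
Reachable DFA states: {p}, {r}, {q,r}, {p,q}, ∅, {p,q,r}, {p,r}.
Accepting DFA states (contain an NFA accepting state): {q,r}, {p,q}, {p,q,r}.

3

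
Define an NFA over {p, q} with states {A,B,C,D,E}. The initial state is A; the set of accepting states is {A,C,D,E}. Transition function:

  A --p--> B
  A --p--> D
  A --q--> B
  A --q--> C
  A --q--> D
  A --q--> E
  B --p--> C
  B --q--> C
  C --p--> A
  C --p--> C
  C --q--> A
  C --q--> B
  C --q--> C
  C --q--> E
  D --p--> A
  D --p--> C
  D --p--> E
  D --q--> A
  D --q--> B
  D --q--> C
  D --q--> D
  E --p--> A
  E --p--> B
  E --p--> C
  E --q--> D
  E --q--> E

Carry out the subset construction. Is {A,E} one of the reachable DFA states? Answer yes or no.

Start state of the DFA: {A}.
{A} --p--> {B,D}  [new]
{A} --q--> {B,C,D,E}  [new]
{B,D} --p--> {A,C,E}  [new]
{B,D} --q--> {A,B,C,D}  [new]
{B,C,D,E} --p--> {A,B,C,E}  [new]
{B,C,D,E} --q--> {A,B,C,D,E}  [new]
{A,C,E} --p--> {A,B,C,D}  [seen]
{A,C,E} --q--> {A,B,C,D,E}  [seen]
{A,B,C,D} --p--> {A,B,C,D,E}  [seen]
{A,B,C,D} --q--> {A,B,C,D,E}  [seen]
{A,B,C,E} --p--> {A,B,C,D}  [seen]
{A,B,C,E} --q--> {A,B,C,D,E}  [seen]
{A,B,C,D,E} --p--> {A,B,C,D,E}  [seen]
{A,B,C,D,E} --q--> {A,B,C,D,E}  [seen]
Reachable DFA states: {A}, {B,D}, {B,C,D,E}, {A,C,E}, {A,B,C,D}, {A,B,C,E}, {A,B,C,D,E}.
{A,E} is not among them.

no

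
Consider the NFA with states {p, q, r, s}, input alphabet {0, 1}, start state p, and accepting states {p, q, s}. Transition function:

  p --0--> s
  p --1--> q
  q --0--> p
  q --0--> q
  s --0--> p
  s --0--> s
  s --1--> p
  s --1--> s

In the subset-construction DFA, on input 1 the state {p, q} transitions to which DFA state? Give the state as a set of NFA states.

{q}

δ(p,1) = {q}; δ(q,1) = ∅.
Union: {q}.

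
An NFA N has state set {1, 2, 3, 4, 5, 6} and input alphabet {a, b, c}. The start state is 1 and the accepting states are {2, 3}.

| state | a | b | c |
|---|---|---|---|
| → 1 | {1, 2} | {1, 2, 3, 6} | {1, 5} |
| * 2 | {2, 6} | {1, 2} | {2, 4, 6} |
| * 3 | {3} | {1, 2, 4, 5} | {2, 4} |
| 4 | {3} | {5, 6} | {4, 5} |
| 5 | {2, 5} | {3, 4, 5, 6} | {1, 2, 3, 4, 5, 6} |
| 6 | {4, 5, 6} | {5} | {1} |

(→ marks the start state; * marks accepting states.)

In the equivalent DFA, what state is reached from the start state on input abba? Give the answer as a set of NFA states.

Start: {1}.
δ(1,a) = {1, 2}.
Union: {1, 2}.
After a: {1, 2}.
δ(1,b) = {1, 2, 3, 6}; δ(2,b) = {1, 2}.
Union: {1, 2, 3, 6}.
After b: {1, 2, 3, 6}.
δ(1,b) = {1, 2, 3, 6}; δ(2,b) = {1, 2}; δ(3,b) = {1, 2, 4, 5}; δ(6,b) = {5}.
Union: {1, 2, 3, 4, 5, 6}.
After b: {1, 2, 3, 4, 5, 6}.
δ(1,a) = {1, 2}; δ(2,a) = {2, 6}; δ(3,a) = {3}; δ(4,a) = {3}; δ(5,a) = {2, 5}; δ(6,a) = {4, 5, 6}.
Union: {1, 2, 3, 4, 5, 6}.
After a: {1, 2, 3, 4, 5, 6}.

{1, 2, 3, 4, 5, 6}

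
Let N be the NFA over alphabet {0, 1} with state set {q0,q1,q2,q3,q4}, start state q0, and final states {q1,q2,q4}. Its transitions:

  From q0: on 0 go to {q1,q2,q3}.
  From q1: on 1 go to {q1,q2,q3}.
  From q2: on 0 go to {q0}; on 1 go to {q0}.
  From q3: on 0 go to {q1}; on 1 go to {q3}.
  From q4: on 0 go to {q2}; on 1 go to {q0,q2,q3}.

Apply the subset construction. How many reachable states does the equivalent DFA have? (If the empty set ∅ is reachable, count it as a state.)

5

Start state of the DFA: {q0}.
{q0} --0--> {q1,q2,q3}  [new]
{q0} --1--> ∅  [new]
{q1,q2,q3} --0--> {q0,q1}  [new]
{q1,q2,q3} --1--> {q0,q1,q2,q3}  [new]
∅ --0--> ∅  [seen]
∅ --1--> ∅  [seen]
{q0,q1} --0--> {q1,q2,q3}  [seen]
{q0,q1} --1--> {q1,q2,q3}  [seen]
{q0,q1,q2,q3} --0--> {q0,q1,q2,q3}  [seen]
{q0,q1,q2,q3} --1--> {q0,q1,q2,q3}  [seen]
Reachable DFA states: {q0}, {q1,q2,q3}, ∅, {q0,q1}, {q0,q1,q2,q3}.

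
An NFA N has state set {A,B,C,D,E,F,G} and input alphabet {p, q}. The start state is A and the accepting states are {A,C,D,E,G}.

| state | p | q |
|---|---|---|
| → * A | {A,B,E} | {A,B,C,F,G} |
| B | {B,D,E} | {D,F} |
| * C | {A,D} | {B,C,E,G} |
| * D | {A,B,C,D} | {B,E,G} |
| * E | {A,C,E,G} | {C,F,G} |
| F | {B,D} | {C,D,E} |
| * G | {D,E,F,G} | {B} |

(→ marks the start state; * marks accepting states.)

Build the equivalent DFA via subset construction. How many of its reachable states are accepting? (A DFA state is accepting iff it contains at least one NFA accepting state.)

7

Start state of the DFA: {A}.
{A} --p--> {A,B,E}  [new]
{A} --q--> {A,B,C,F,G}  [new]
{A,B,E} --p--> {A,B,C,D,E,G}  [new]
{A,B,E} --q--> {A,B,C,D,F,G}  [new]
{A,B,C,F,G} --p--> {A,B,D,E,F,G}  [new]
{A,B,C,F,G} --q--> {A,B,C,D,E,F,G}  [new]
{A,B,C,D,E,G} --p--> {A,B,C,D,E,F,G}  [seen]
{A,B,C,D,E,G} --q--> {A,B,C,D,E,F,G}  [seen]
{A,B,C,D,F,G} --p--> {A,B,C,D,E,F,G}  [seen]
{A,B,C,D,F,G} --q--> {A,B,C,D,E,F,G}  [seen]
{A,B,D,E,F,G} --p--> {A,B,C,D,E,F,G}  [seen]
{A,B,D,E,F,G} --q--> {A,B,C,D,E,F,G}  [seen]
{A,B,C,D,E,F,G} --p--> {A,B,C,D,E,F,G}  [seen]
{A,B,C,D,E,F,G} --q--> {A,B,C,D,E,F,G}  [seen]
Reachable DFA states: {A}, {A,B,E}, {A,B,C,F,G}, {A,B,C,D,E,G}, {A,B,C,D,F,G}, {A,B,D,E,F,G}, {A,B,C,D,E,F,G}.
Accepting DFA states (contain an NFA accepting state): {A}, {A,B,E}, {A,B,C,F,G}, {A,B,C,D,E,G}, {A,B,C,D,F,G}, {A,B,D,E,F,G}, {A,B,C,D,E,F,G}.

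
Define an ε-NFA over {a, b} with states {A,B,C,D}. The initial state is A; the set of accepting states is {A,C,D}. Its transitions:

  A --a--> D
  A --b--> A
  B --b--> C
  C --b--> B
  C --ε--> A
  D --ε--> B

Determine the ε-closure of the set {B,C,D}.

{A,B,C,D}

Begin with {B,C,D}.
C →ε {A}; add A.
ε-closure = {A,B,C,D}.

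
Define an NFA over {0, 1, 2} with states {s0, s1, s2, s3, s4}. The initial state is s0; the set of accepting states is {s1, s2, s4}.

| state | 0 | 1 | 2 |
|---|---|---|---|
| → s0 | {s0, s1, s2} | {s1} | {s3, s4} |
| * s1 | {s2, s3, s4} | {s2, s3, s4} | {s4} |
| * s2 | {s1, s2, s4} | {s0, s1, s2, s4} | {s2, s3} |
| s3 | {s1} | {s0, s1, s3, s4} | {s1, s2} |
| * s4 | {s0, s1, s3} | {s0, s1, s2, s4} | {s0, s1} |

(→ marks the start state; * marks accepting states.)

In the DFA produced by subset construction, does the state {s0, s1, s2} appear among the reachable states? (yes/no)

yes

Start state of the DFA: {s0}.
{s0} --0--> {s0, s1, s2}  [new]
{s0} --1--> {s1}  [new]
{s0} --2--> {s3, s4}  [new]
{s0, s1, s2} --0--> {s0, s1, s2, s3, s4}  [new]
{s0, s1, s2} --1--> {s0, s1, s2, s3, s4}  [seen]
{s0, s1, s2} --2--> {s2, s3, s4}  [new]
{s1} --0--> {s2, s3, s4}  [seen]
{s1} --1--> {s2, s3, s4}  [seen]
{s1} --2--> {s4}  [new]
{s3, s4} --0--> {s0, s1, s3}  [new]
{s3, s4} --1--> {s0, s1, s2, s3, s4}  [seen]
{s3, s4} --2--> {s0, s1, s2}  [seen]
{s0, s1, s2, s3, s4} --0--> {s0, s1, s2, s3, s4}  [seen]
{s0, s1, s2, s3, s4} --1--> {s0, s1, s2, s3, s4}  [seen]
{s0, s1, s2, s3, s4} --2--> {s0, s1, s2, s3, s4}  [seen]
{s2, s3, s4} --0--> {s0, s1, s2, s3, s4}  [seen]
{s2, s3, s4} --1--> {s0, s1, s2, s3, s4}  [seen]
{s2, s3, s4} --2--> {s0, s1, s2, s3}  [new]
{s4} --0--> {s0, s1, s3}  [seen]
{s4} --1--> {s0, s1, s2, s4}  [new]
{s4} --2--> {s0, s1}  [new]
{s0, s1, s3} --0--> {s0, s1, s2, s3, s4}  [seen]
{s0, s1, s3} --1--> {s0, s1, s2, s3, s4}  [seen]
{s0, s1, s3} --2--> {s1, s2, s3, s4}  [new]
{s0, s1, s2, s3} --0--> {s0, s1, s2, s3, s4}  [seen]
{s0, s1, s2, s3} --1--> {s0, s1, s2, s3, s4}  [seen]
{s0, s1, s2, s3} --2--> {s1, s2, s3, s4}  [seen]
{s0, s1, s2, s4} --0--> {s0, s1, s2, s3, s4}  [seen]
{s0, s1, s2, s4} --1--> {s0, s1, s2, s3, s4}  [seen]
{s0, s1, s2, s4} --2--> {s0, s1, s2, s3, s4}  [seen]
{s0, s1} --0--> {s0, s1, s2, s3, s4}  [seen]
{s0, s1} --1--> {s1, s2, s3, s4}  [seen]
{s0, s1} --2--> {s3, s4}  [seen]
{s1, s2, s3, s4} --0--> {s0, s1, s2, s3, s4}  [seen]
{s1, s2, s3, s4} --1--> {s0, s1, s2, s3, s4}  [seen]
{s1, s2, s3, s4} --2--> {s0, s1, s2, s3, s4}  [seen]
Reachable DFA states: {s0}, {s0, s1, s2}, {s1}, {s3, s4}, {s0, s1, s2, s3, s4}, {s2, s3, s4}, {s4}, {s0, s1, s3}, {s0, s1, s2, s3}, {s0, s1, s2, s4}, {s0, s1}, {s1, s2, s3, s4}.
{s0, s1, s2} is among them.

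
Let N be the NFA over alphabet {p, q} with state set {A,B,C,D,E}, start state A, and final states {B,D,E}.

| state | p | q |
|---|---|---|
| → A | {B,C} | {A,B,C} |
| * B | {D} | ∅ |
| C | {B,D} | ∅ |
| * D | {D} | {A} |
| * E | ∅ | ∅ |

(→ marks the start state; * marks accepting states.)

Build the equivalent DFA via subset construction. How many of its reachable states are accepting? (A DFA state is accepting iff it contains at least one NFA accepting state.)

Start state of the DFA: {A}.
{A} --p--> {B,C}  [new]
{A} --q--> {A,B,C}  [new]
{B,C} --p--> {B,D}  [new]
{B,C} --q--> ∅  [new]
{A,B,C} --p--> {B,C,D}  [new]
{A,B,C} --q--> {A,B,C}  [seen]
{B,D} --p--> {D}  [new]
{B,D} --q--> {A}  [seen]
∅ --p--> ∅  [seen]
∅ --q--> ∅  [seen]
{B,C,D} --p--> {B,D}  [seen]
{B,C,D} --q--> {A}  [seen]
{D} --p--> {D}  [seen]
{D} --q--> {A}  [seen]
Reachable DFA states: {A}, {B,C}, {A,B,C}, {B,D}, ∅, {B,C,D}, {D}.
Accepting DFA states (contain an NFA accepting state): {B,C}, {A,B,C}, {B,D}, {B,C,D}, {D}.

5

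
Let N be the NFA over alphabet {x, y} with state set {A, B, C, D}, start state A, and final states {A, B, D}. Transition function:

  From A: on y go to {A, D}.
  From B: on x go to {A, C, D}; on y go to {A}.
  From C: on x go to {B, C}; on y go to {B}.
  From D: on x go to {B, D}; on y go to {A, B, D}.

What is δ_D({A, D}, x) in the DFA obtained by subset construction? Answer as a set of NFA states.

{B, D}

δ(A,x) = ∅; δ(D,x) = {B, D}.
Union: {B, D}.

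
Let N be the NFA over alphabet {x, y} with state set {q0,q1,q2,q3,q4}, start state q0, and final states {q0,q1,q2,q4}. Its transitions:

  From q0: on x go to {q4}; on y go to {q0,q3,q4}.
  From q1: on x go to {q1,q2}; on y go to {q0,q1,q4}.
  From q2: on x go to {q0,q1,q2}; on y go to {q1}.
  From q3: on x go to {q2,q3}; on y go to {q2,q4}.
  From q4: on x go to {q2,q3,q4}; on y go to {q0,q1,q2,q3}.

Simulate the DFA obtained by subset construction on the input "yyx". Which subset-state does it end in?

{q0,q1,q2,q3,q4}

Start: {q0}.
δ(q0,y) = {q0,q3,q4}.
Union: {q0,q3,q4}.
After y: {q0,q3,q4}.
δ(q0,y) = {q0,q3,q4}; δ(q3,y) = {q2,q4}; δ(q4,y) = {q0,q1,q2,q3}.
Union: {q0,q1,q2,q3,q4}.
After y: {q0,q1,q2,q3,q4}.
δ(q0,x) = {q4}; δ(q1,x) = {q1,q2}; δ(q2,x) = {q0,q1,q2}; δ(q3,x) = {q2,q3}; δ(q4,x) = {q2,q3,q4}.
Union: {q0,q1,q2,q3,q4}.
After x: {q0,q1,q2,q3,q4}.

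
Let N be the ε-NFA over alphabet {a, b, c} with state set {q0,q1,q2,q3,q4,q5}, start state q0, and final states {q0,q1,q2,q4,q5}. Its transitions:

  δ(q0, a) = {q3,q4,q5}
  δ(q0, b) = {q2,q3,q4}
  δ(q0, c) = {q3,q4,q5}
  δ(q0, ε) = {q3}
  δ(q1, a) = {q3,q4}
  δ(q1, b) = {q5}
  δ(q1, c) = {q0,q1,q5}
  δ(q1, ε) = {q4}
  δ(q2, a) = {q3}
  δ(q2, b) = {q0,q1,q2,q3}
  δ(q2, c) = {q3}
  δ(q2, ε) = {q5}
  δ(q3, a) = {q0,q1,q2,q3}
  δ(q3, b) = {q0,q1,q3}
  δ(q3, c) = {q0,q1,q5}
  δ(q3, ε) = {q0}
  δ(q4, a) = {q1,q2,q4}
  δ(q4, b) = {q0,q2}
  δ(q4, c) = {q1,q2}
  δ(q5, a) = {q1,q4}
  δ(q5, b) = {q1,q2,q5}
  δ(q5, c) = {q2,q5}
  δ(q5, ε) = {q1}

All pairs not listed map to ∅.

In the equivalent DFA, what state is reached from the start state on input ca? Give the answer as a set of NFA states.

{q0,q1,q2,q3,q4,q5}

Start: {q0,q3}.
δ(q0,c) = {q3,q4,q5}; δ(q3,c) = {q0,q1,q5}.
Union: {q0,q1,q3,q4,q5}.
After c: {q0,q1,q3,q4,q5}.
δ(q0,a) = {q3,q4,q5}; δ(q1,a) = {q3,q4}; δ(q3,a) = {q0,q1,q2,q3}; δ(q4,a) = {q1,q2,q4}; δ(q5,a) = {q1,q4}.
Union: {q0,q1,q2,q3,q4,q5}.
After a: {q0,q1,q2,q3,q4,q5}.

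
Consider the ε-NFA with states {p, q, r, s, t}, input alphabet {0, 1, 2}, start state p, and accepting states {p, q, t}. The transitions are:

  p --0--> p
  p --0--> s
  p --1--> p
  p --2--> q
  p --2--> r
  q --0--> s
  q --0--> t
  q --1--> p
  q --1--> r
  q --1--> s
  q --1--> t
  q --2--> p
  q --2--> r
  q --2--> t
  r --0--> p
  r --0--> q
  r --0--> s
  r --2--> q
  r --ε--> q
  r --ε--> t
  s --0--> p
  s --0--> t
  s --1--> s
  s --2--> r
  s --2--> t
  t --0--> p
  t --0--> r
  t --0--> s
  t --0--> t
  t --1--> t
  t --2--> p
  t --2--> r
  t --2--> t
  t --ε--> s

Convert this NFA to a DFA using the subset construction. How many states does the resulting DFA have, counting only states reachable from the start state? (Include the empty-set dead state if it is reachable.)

5

Start state of the DFA: {p} (ε-closure of the NFA start).
{p} --0--> {p, s}  [new]
{p} --1--> {p}  [seen]
{p} --2--> {q, r, s, t}  [new]
{p, s} --0--> {p, s, t}  [new]
{p, s} --1--> {p, s}  [seen]
{p, s} --2--> {q, r, s, t}  [seen]
{q, r, s, t} --0--> {p, q, r, s, t}  [new]
{q, r, s, t} --1--> {p, q, r, s, t}  [seen]
{q, r, s, t} --2--> {p, q, r, s, t}  [seen]
{p, s, t} --0--> {p, q, r, s, t}  [seen]
{p, s, t} --1--> {p, s, t}  [seen]
{p, s, t} --2--> {p, q, r, s, t}  [seen]
{p, q, r, s, t} --0--> {p, q, r, s, t}  [seen]
{p, q, r, s, t} --1--> {p, q, r, s, t}  [seen]
{p, q, r, s, t} --2--> {p, q, r, s, t}  [seen]
Reachable DFA states: {p}, {p, s}, {q, r, s, t}, {p, s, t}, {p, q, r, s, t}.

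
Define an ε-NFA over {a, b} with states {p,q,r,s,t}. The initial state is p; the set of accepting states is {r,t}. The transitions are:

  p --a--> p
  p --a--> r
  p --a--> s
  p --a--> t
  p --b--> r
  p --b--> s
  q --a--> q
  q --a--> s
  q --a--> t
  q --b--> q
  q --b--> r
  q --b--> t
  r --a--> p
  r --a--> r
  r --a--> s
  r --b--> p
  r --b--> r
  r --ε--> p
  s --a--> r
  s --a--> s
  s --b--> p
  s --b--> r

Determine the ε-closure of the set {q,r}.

Begin with {q,r}.
r →ε {p}; add p.
ε-closure = {p,q,r}.

{p,q,r}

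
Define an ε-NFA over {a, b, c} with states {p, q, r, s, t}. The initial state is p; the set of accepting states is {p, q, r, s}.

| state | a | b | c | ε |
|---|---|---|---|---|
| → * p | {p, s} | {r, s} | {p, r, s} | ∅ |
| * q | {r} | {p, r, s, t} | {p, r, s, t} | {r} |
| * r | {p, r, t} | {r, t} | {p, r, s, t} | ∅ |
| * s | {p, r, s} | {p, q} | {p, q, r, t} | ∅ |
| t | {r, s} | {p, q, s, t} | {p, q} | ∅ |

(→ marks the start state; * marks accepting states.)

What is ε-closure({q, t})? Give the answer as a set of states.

{q, r, t}

Begin with {q, t}.
q →ε {r}; add r.
ε-closure = {q, r, t}.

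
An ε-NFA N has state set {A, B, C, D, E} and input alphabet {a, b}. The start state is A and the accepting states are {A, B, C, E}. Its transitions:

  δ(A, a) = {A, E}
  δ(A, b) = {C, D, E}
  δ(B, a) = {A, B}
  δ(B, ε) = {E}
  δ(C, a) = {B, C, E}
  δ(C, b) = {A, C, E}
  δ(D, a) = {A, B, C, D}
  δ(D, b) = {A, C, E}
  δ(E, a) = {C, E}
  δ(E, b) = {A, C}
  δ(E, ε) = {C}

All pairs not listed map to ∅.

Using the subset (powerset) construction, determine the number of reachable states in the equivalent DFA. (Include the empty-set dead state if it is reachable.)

6

Start state of the DFA: {A} (ε-closure of the NFA start).
{A} --a--> {A, C, E}  [new]
{A} --b--> {C, D, E}  [new]
{A, C, E} --a--> {A, B, C, E}  [new]
{A, C, E} --b--> {A, C, D, E}  [new]
{C, D, E} --a--> {A, B, C, D, E}  [new]
{C, D, E} --b--> {A, C, E}  [seen]
{A, B, C, E} --a--> {A, B, C, E}  [seen]
{A, B, C, E} --b--> {A, C, D, E}  [seen]
{A, C, D, E} --a--> {A, B, C, D, E}  [seen]
{A, C, D, E} --b--> {A, C, D, E}  [seen]
{A, B, C, D, E} --a--> {A, B, C, D, E}  [seen]
{A, B, C, D, E} --b--> {A, C, D, E}  [seen]
Reachable DFA states: {A}, {A, C, E}, {C, D, E}, {A, B, C, E}, {A, C, D, E}, {A, B, C, D, E}.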